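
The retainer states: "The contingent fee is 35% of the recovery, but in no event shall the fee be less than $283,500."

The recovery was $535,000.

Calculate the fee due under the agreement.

$283,500.00

35% of $535,000 = $187,250.00
That is below the $283,500 minimum, so the minimum applies.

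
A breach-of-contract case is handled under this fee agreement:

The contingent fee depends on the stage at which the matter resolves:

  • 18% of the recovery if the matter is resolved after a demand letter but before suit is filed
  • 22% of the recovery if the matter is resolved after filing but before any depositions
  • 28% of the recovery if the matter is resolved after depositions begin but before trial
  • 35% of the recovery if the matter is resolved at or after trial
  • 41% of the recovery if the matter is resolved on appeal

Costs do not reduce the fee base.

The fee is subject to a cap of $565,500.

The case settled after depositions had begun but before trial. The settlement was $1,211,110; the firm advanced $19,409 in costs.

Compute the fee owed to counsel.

$339,110.80

Fee base is the gross recovery, $1,211,110; costs are reimbursed separately.
The matter settled after depositions had begun but before trial, so the 28% rate applies.
$1,211,110 × 28% = $339,110.80
$339,110.80 is under the $565,500 cap.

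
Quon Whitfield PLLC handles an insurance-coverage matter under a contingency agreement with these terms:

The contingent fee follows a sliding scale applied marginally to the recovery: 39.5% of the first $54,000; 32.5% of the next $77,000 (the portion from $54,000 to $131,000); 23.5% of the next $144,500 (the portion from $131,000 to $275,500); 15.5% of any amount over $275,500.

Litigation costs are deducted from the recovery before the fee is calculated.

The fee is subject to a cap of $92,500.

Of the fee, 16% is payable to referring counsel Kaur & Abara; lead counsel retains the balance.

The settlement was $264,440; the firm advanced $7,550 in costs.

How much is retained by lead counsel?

Fee base (net of costs): $264,440 − $7,550 = $256,890
First $54,000 at 39.5% = $21,330.00
Next $77,000 at 32.5% = $25,025.00
Remaining $125,890 at 23.5% = $29,584.15
Fee: $21,330.00 + $25,025.00 + $29,584.15 = $75,939.15
$75,939.15 is under the $92,500 cap.
Referral share: 16% of $75,939.15 = $12,150.26; lead counsel retains $75,939.15 − $12,150.26 = $63,788.89.

$63,788.89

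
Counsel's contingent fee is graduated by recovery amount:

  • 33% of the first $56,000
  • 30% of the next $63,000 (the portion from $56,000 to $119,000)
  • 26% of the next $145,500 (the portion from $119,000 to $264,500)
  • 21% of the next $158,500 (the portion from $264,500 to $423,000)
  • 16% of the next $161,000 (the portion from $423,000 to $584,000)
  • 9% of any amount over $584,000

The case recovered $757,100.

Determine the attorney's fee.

$149,834.00

First $56,000 at 33% = $18,480.00
Next $63,000 at 30% = $18,900.00
Next $145,500 at 26% = $37,830.00
Next $158,500 at 21% = $33,285.00
Next $161,000 at 16% = $25,760.00
Remaining $173,100 at 9% = $15,579.00
Fee: $18,480.00 + $18,900.00 + $37,830.00 + $33,285.00 + $25,760.00 + $15,579.00 = $149,834.00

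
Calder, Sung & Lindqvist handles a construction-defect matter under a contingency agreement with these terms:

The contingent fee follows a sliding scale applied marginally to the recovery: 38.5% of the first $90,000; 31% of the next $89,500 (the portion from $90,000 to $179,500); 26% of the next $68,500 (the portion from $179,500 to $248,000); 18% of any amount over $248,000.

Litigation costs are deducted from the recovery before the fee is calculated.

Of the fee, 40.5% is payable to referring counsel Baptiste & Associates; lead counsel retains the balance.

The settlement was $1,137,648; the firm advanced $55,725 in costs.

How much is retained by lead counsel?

Fee base (net of costs): $1,137,648 − $55,725 = $1,081,923
First $90,000 at 38.5% = $34,650.00
Next $89,500 at 31% = $27,745.00
Next $68,500 at 26% = $17,810.00
Remaining $833,923 at 18% = $150,106.14
Fee: $34,650.00 + $27,745.00 + $17,810.00 + $150,106.14 = $230,311.14
Referral share: 40.5% of $230,311.14 = $93,276.01; lead counsel retains $230,311.14 − $93,276.01 = $137,035.13.

$137,035.13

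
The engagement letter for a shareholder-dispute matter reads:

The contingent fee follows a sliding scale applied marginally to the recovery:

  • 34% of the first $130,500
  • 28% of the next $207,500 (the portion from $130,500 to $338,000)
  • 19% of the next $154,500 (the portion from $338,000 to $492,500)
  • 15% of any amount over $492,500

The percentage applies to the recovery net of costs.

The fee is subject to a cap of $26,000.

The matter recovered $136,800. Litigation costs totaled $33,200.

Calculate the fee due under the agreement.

Fee base (net of costs): $136,800 − $33,200 = $103,600
First $103,600 at 34% = $35,224.00
$35,224.00 exceeds the $26,000 cap, so the fee is capped at $26,000.00.

$26,000.00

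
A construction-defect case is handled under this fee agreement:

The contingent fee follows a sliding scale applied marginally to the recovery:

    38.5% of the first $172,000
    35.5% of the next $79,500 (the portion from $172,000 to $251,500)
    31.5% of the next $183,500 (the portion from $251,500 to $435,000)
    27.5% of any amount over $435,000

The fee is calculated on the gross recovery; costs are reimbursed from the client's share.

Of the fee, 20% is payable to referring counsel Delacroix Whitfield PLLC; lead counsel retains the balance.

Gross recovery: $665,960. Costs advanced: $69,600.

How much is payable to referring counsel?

$43,151.80

Fee base is the gross recovery, $665,960; costs are reimbursed separately.
First $172,000 at 38.5% = $66,220.00
Next $79,500 at 35.5% = $28,222.50
Next $183,500 at 31.5% = $57,802.50
Remaining $230,960 at 27.5% = $63,514.00
Fee: $66,220.00 + $28,222.50 + $57,802.50 + $63,514.00 = $215,759.00
Referral share: 20% of $215,759.00 = $43,151.80; lead counsel retains $215,759.00 − $43,151.80 = $172,607.20.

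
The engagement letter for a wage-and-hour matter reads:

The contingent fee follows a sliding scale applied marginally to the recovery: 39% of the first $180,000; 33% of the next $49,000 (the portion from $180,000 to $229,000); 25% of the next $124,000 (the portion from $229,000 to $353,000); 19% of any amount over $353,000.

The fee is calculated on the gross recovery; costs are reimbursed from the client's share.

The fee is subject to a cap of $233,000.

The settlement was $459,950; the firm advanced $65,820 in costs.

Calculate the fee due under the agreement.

$137,690.50

Fee base is the gross recovery, $459,950; costs are reimbursed separately.
First $180,000 at 39% = $70,200.00
Next $49,000 at 33% = $16,170.00
Next $124,000 at 25% = $31,000.00
Remaining $106,950 at 19% = $20,320.50
Fee: $70,200.00 + $16,170.00 + $31,000.00 + $20,320.50 = $137,690.50
$137,690.50 is under the $233,000 cap.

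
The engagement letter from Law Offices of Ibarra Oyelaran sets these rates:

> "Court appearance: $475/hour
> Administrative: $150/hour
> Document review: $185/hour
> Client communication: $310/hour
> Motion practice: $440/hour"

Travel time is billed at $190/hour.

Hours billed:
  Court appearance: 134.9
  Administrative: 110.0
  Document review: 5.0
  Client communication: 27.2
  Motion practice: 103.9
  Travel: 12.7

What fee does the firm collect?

$138,063.50

Court appearance: 134.9 × $475 = $64,077.50
Administrative: 110.0 × $150 = $16,500.00
Document review: 5.0 × $185 = $925.00
Client communication: 27.2 × $310 = $8,432.00
Motion practice: 103.9 × $440 = $45,716.00
Subtotal: $64,077.50 + $16,500.00 + $925.00 + $8,432.00 + $45,716.00 = $135,650.50
Travel: 12.7 × $190 = $2,413.00
Total: $135,650.50 + $2,413.00 = $138,063.50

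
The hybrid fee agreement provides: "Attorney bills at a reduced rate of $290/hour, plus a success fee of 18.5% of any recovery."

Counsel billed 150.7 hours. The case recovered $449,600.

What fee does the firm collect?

Hourly: 150.7 × $290 = $43,703.00
Success fee: 18.5% of $449,600 = $83,176.00
Total: $43,703.00 + $83,176.00 = $126,879.00

$126,879.00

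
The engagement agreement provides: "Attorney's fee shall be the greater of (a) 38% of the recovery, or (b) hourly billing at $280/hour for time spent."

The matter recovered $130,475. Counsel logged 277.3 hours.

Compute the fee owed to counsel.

(a) 38% of $130,475 = $49,580.50
(b) 277.3 × $280 = $77,644.00
The greater is (b): $77,644.00.

$77,644.00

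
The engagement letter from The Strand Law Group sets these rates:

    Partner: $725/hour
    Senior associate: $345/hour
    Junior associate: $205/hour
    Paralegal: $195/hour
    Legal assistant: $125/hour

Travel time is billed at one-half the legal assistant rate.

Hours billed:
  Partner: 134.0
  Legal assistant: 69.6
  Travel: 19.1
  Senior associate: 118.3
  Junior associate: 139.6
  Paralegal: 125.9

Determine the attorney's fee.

$201,025.75

Partner: 134.0 × $725 = $97,150.00
Senior associate: 118.3 × $345 = $40,813.50
Junior associate: 139.6 × $205 = $28,618.00
Paralegal: 125.9 × $195 = $24,550.50
Legal assistant: 69.6 × $125 = $8,700.00
Subtotal: $97,150.00 + $40,813.50 + $28,618.00 + $24,550.50 + $8,700.00 = $199,832.00
Travel: 19.1 × ($125 ÷ 2) = 19.1 × $62.50 = $1,193.75
Total: $199,832.00 + $1,193.75 = $201,025.75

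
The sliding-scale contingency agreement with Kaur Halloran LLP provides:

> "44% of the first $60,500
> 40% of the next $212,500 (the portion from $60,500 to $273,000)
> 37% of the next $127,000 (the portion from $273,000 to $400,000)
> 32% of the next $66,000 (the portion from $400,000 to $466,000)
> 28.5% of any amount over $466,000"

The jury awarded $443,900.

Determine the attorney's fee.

First $60,500 at 44% = $26,620.00
Next $212,500 at 40% = $85,000.00
Next $127,000 at 37% = $46,990.00
Remaining $43,900 at 32% = $14,048.00
Fee: $26,620.00 + $85,000.00 + $46,990.00 + $14,048.00 = $172,658.00

$172,658.00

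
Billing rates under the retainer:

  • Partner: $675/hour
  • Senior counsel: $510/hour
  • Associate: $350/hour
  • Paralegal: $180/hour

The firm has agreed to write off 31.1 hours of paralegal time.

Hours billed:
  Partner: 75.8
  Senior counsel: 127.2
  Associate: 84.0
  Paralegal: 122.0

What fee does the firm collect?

$161,799.00

Partner: 75.8 × $675 = $51,165.00
Senior counsel: 127.2 × $510 = $64,872.00
Associate: 84.0 × $350 = $29,400.00
Paralegal: 122.0 × $180 = $21,960.00
Subtotal: $167,397.00
Write-off: 31.1 × $180 = $5,598.00
Total: $167,397.00 − $5,598.00 = $161,799.00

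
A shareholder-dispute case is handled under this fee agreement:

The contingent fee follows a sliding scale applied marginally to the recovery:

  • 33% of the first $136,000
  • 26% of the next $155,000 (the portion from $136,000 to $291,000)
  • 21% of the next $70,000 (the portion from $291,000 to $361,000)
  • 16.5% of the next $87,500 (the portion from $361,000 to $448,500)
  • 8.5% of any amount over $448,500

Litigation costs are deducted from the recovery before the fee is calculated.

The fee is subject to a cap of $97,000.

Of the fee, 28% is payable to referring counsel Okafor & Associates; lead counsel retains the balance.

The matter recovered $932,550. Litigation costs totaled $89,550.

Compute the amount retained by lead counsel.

$69,840.00

Fee base (net of costs): $932,550 − $89,550 = $843,000
First $136,000 at 33% = $44,880.00
Next $155,000 at 26% = $40,300.00
Next $70,000 at 21% = $14,700.00
Next $87,500 at 16.5% = $14,437.50
Remaining $394,500 at 8.5% = $33,532.50
Fee: $44,880.00 + $40,300.00 + $14,700.00 + $14,437.50 + $33,532.50 = $147,850.00
$147,850.00 exceeds the $97,000 cap, so the fee is capped at $97,000.00.
Referral share: 28% of $97,000.00 = $27,160.00; lead counsel retains $97,000.00 − $27,160.00 = $69,840.00.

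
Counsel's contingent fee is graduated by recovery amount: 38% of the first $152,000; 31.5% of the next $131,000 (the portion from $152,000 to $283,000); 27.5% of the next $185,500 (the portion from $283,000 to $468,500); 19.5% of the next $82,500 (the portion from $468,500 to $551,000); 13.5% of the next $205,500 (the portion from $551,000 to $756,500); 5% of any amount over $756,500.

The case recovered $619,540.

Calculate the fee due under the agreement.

$175,377.90

First $152,000 at 38% = $57,760.00
Next $131,000 at 31.5% = $41,265.00
Next $185,500 at 27.5% = $51,012.50
Next $82,500 at 19.5% = $16,087.50
Remaining $68,540 at 13.5% = $9,252.90
Fee: $57,760.00 + $41,265.00 + $51,012.50 + $16,087.50 + $9,252.90 = $175,377.90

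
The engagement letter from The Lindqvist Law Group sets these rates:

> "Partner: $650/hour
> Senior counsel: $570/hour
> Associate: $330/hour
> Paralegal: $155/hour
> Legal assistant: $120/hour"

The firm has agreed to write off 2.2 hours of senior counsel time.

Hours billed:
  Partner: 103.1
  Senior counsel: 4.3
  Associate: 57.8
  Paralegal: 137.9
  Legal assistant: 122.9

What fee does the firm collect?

$123,408.50

Partner: 103.1 × $650 = $67,015.00
Senior counsel: 4.3 × $570 = $2,451.00
Associate: 57.8 × $330 = $19,074.00
Paralegal: 137.9 × $155 = $21,374.50
Legal assistant: 122.9 × $120 = $14,748.00
Subtotal: $124,662.50
Write-off: 2.2 × $570 = $1,254.00
Total: $124,662.50 − $1,254.00 = $123,408.50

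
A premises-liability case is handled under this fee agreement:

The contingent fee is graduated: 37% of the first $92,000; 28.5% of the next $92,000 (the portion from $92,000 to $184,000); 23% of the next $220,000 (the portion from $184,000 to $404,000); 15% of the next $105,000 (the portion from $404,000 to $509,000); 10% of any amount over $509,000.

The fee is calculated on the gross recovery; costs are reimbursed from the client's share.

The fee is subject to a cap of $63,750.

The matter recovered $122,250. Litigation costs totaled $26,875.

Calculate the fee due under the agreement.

$42,661.25

Fee base is the gross recovery, $122,250; costs are reimbursed separately.
First $92,000 at 37% = $34,040.00
Remaining $30,250 at 28.5% = $8,621.25
Fee: $34,040.00 + $8,621.25 = $42,661.25
$42,661.25 is under the $63,750 cap.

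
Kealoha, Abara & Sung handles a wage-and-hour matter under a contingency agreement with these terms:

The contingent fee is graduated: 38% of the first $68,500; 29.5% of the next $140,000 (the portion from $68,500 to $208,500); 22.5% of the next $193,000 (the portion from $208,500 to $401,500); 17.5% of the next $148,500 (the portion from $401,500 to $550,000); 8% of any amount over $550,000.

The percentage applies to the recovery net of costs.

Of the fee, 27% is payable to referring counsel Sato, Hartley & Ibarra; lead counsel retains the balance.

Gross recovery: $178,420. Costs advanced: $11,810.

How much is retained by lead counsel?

Fee base (net of costs): $178,420 − $11,810 = $166,610
First $68,500 at 38% = $26,030.00
Remaining $98,110 at 29.5% = $28,942.45
Fee: $26,030.00 + $28,942.45 = $54,972.45
Referral share: 27% of $54,972.45 = $14,842.56; lead counsel retains $54,972.45 − $14,842.56 = $40,129.89.

$40,129.89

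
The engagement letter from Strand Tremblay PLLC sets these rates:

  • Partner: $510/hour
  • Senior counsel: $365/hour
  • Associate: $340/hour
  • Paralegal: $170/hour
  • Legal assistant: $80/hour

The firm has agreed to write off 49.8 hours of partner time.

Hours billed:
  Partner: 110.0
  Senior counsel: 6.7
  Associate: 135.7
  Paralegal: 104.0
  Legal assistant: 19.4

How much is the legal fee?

Partner: 110.0 × $510 = $56,100.00
Senior counsel: 6.7 × $365 = $2,445.50
Associate: 135.7 × $340 = $46,138.00
Paralegal: 104.0 × $170 = $17,680.00
Legal assistant: 19.4 × $80 = $1,552.00
Subtotal: $123,915.50
Write-off: 49.8 × $510 = $25,398.00
Total: $123,915.50 − $25,398.00 = $98,517.50

$98,517.50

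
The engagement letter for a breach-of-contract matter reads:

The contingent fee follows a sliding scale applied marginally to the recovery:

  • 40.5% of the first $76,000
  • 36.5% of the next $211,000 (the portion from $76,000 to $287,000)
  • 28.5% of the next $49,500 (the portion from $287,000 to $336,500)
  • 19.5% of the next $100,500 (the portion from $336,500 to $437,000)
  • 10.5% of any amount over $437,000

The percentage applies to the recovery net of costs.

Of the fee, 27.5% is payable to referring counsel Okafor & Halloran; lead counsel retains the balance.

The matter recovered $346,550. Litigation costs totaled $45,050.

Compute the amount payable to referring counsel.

Fee base (net of costs): $346,550 − $45,050 = $301,500
First $76,000 at 40.5% = $30,780.00
Next $211,000 at 36.5% = $77,015.00
Remaining $14,500 at 28.5% = $4,132.50
Fee: $30,780.00 + $77,015.00 + $4,132.50 = $111,927.50
Referral share: 27.5% of $111,927.50 = $30,780.06; lead counsel retains $111,927.50 − $30,780.06 = $81,147.44.

$30,780.06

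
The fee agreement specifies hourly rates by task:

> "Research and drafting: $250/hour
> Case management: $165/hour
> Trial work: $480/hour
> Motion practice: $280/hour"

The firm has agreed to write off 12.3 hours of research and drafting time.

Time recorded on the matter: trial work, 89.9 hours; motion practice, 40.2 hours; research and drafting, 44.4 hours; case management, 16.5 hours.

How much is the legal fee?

Research and drafting: 44.4 × $250 = $11,100.00
Case management: 16.5 × $165 = $2,722.50
Trial work: 89.9 × $480 = $43,152.00
Motion practice: 40.2 × $280 = $11,256.00
Subtotal: $68,230.50
Write-off: 12.3 × $250 = $3,075.00
Total: $68,230.50 − $3,075.00 = $65,155.50

$65,155.50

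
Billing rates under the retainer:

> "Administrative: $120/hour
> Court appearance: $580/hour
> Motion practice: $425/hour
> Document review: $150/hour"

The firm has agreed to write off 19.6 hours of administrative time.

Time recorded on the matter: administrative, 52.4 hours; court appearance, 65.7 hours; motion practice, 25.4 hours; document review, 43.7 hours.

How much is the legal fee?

$59,392.00

Administrative: 52.4 × $120 = $6,288.00
Court appearance: 65.7 × $580 = $38,106.00
Motion practice: 25.4 × $425 = $10,795.00
Document review: 43.7 × $150 = $6,555.00
Subtotal: $61,744.00
Write-off: 19.6 × $120 = $2,352.00
Total: $61,744.00 − $2,352.00 = $59,392.00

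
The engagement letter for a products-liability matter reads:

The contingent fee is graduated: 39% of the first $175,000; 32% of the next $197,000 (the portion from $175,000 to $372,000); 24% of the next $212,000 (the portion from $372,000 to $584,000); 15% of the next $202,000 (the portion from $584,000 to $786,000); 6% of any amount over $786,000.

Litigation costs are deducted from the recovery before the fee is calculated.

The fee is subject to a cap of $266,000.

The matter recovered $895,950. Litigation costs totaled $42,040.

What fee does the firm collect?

Fee base (net of costs): $895,950 − $42,040 = $853,910
First $175,000 at 39% = $68,250.00
Next $197,000 at 32% = $63,040.00
Next $212,000 at 24% = $50,880.00
Next $202,000 at 15% = $30,300.00
Remaining $67,910 at 6% = $4,074.60
Fee: $68,250.00 + $63,040.00 + $50,880.00 + $30,300.00 + $4,074.60 = $216,544.60
$216,544.60 is under the $266,000 cap.

$216,544.60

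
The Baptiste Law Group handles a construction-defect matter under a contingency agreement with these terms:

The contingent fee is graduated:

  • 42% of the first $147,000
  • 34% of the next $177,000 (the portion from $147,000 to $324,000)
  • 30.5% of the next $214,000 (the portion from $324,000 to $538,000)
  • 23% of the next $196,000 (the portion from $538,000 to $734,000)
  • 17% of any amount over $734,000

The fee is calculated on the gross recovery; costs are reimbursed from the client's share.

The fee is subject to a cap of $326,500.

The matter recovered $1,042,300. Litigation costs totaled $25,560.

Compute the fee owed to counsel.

Fee base is the gross recovery, $1,042,300; costs are reimbursed separately.
First $147,000 at 42% = $61,740.00
Next $177,000 at 34% = $60,180.00
Next $214,000 at 30.5% = $65,270.00
Next $196,000 at 23% = $45,080.00
Remaining $308,300 at 17% = $52,411.00
Fee: $61,740.00 + $60,180.00 + $65,270.00 + $45,080.00 + $52,411.00 = $284,681.00
$284,681.00 is under the $326,500 cap.

$284,681.00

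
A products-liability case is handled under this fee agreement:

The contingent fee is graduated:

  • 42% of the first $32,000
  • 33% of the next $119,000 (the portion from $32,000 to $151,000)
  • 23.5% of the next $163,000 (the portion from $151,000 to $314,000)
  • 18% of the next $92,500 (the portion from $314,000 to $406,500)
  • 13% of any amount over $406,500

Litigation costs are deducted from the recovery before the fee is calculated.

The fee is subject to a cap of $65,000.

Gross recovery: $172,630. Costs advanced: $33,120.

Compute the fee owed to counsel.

Fee base (net of costs): $172,630 − $33,120 = $139,510
First $32,000 at 42% = $13,440.00
Remaining $107,510 at 33% = $35,478.30
Fee: $13,440.00 + $35,478.30 = $48,918.30
$48,918.30 is under the $65,000 cap.

$48,918.30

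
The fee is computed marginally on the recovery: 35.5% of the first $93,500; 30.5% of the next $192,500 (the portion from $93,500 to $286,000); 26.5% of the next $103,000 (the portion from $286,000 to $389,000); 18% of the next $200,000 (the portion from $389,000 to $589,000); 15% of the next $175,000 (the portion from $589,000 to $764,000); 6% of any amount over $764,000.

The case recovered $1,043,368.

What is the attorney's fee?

First $93,500 at 35.5% = $33,192.50
Next $192,500 at 30.5% = $58,712.50
Next $103,000 at 26.5% = $27,295.00
Next $200,000 at 18% = $36,000.00
Next $175,000 at 15% = $26,250.00
Remaining $279,368 at 6% = $16,762.08
Fee: $33,192.50 + $58,712.50 + $27,295.00 + $36,000.00 + $26,250.00 + $16,762.08 = $198,212.08

$198,212.08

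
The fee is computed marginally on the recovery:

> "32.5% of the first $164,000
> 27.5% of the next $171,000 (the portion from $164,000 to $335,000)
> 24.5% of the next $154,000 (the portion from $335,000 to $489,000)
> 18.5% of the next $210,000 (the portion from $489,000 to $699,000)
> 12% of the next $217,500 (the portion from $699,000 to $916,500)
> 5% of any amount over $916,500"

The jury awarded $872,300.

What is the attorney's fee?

First $164,000 at 32.5% = $53,300.00
Next $171,000 at 27.5% = $47,025.00
Next $154,000 at 24.5% = $37,730.00
Next $210,000 at 18.5% = $38,850.00
Remaining $173,300 at 12% = $20,796.00
Fee: $53,300.00 + $47,025.00 + $37,730.00 + $38,850.00 + $20,796.00 = $197,701.00

$197,701.00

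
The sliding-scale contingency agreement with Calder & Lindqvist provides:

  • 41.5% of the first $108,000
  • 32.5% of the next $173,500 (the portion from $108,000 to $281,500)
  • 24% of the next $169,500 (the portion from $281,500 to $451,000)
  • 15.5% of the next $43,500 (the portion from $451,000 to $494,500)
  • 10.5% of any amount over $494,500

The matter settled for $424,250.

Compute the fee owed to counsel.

First $108,000 at 41.5% = $44,820.00
Next $173,500 at 32.5% = $56,387.50
Remaining $142,750 at 24% = $34,260.00
Fee: $44,820.00 + $56,387.50 + $34,260.00 = $135,467.50

$135,467.50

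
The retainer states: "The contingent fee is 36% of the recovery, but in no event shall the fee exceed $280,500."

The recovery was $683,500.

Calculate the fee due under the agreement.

36% of $683,500 = $246,060.00
That is under the $280,500 cap.

$246,060.00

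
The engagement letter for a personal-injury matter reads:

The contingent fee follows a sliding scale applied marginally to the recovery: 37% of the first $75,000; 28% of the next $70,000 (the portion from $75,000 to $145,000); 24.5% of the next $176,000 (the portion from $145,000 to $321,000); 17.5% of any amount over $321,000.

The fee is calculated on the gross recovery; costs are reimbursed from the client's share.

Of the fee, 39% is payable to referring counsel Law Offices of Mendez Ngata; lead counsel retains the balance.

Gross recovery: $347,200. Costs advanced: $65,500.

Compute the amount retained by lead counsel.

Fee base is the gross recovery, $347,200; costs are reimbursed separately.
First $75,000 at 37% = $27,750.00
Next $70,000 at 28% = $19,600.00
Next $176,000 at 24.5% = $43,120.00
Remaining $26,200 at 17.5% = $4,585.00
Fee: $27,750.00 + $19,600.00 + $43,120.00 + $4,585.00 = $95,055.00
Referral share: 39% of $95,055.00 = $37,071.45; lead counsel retains $95,055.00 − $37,071.45 = $57,983.55.

$57,983.55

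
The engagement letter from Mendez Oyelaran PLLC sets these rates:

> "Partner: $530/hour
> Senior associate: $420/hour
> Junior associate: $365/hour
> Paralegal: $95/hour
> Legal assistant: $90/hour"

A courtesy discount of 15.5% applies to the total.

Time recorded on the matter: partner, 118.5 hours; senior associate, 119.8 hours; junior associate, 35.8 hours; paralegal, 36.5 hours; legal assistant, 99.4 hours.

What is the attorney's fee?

Partner: 118.5 × $530 = $62,805.00
Senior associate: 119.8 × $420 = $50,316.00
Junior associate: 35.8 × $365 = $13,067.00
Paralegal: 36.5 × $95 = $3,467.50
Legal assistant: 99.4 × $90 = $8,946.00
Subtotal: $138,601.50
Less 15.5% discount: −$21,483.23
Total: $138,601.50 − $21,483.23 = $117,118.27

$117,118.27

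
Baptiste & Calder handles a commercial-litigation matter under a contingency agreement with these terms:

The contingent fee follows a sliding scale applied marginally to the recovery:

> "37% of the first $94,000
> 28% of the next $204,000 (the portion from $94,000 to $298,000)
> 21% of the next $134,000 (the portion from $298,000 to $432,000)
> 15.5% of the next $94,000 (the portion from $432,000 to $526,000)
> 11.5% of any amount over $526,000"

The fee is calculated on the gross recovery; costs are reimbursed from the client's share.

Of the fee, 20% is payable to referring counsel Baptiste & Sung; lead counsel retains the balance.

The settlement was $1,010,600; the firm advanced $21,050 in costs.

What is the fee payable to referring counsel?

Fee base is the gross recovery, $1,010,600; costs are reimbursed separately.
First $94,000 at 37% = $34,780.00
Next $204,000 at 28% = $57,120.00
Next $134,000 at 21% = $28,140.00
Next $94,000 at 15.5% = $14,570.00
Remaining $484,600 at 11.5% = $55,729.00
Fee: $34,780.00 + $57,120.00 + $28,140.00 + $14,570.00 + $55,729.00 = $190,339.00
Referral share: 20% of $190,339.00 = $38,067.80; lead counsel retains $190,339.00 − $38,067.80 = $152,271.20.

$38,067.80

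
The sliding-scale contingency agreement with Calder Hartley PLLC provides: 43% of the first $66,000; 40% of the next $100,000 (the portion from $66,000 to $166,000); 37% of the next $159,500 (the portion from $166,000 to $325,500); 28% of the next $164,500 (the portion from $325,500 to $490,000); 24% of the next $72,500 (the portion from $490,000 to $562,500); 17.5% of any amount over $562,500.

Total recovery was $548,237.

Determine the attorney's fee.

First $66,000 at 43% = $28,380.00
Next $100,000 at 40% = $40,000.00
Next $159,500 at 37% = $59,015.00
Next $164,500 at 28% = $46,060.00
Remaining $58,237 at 24% = $13,976.88
Fee: $28,380.00 + $40,000.00 + $59,015.00 + $46,060.00 + $13,976.88 = $187,431.88

$187,431.88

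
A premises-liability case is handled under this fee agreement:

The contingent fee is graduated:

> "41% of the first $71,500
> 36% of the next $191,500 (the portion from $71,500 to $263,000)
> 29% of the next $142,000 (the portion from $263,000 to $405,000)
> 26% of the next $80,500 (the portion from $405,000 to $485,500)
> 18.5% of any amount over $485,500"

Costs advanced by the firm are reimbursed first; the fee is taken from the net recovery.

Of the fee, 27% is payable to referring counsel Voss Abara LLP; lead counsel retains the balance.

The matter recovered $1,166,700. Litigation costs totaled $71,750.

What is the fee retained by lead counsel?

Fee base (net of costs): $1,166,700 − $71,750 = $1,094,950
First $71,500 at 41% = $29,315.00
Next $191,500 at 36% = $68,940.00
Next $142,000 at 29% = $41,180.00
Next $80,500 at 26% = $20,930.00
Remaining $609,450 at 18.5% = $112,748.25
Fee: $29,315.00 + $68,940.00 + $41,180.00 + $20,930.00 + $112,748.25 = $273,113.25
Referral share: 27% of $273,113.25 = $73,740.58; lead counsel retains $273,113.25 − $73,740.58 = $199,372.67.

$199,372.67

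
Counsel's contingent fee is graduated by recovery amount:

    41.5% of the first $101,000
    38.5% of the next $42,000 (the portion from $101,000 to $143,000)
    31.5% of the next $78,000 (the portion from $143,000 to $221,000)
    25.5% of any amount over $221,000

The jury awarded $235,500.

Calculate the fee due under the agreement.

First $101,000 at 41.5% = $41,915.00
Next $42,000 at 38.5% = $16,170.00
Next $78,000 at 31.5% = $24,570.00
Remaining $14,500 at 25.5% = $3,697.50
Fee: $41,915.00 + $16,170.00 + $24,570.00 + $3,697.50 = $86,352.50

$86,352.50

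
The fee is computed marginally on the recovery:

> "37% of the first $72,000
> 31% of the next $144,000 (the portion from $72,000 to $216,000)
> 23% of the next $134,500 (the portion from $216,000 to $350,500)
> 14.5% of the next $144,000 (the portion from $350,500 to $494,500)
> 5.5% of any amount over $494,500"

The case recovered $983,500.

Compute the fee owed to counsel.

First $72,000 at 37% = $26,640.00
Next $144,000 at 31% = $44,640.00
Next $134,500 at 23% = $30,935.00
Next $144,000 at 14.5% = $20,880.00
Remaining $489,000 at 5.5% = $26,895.00
Fee: $26,640.00 + $44,640.00 + $30,935.00 + $20,880.00 + $26,895.00 = $149,990.00

$149,990.00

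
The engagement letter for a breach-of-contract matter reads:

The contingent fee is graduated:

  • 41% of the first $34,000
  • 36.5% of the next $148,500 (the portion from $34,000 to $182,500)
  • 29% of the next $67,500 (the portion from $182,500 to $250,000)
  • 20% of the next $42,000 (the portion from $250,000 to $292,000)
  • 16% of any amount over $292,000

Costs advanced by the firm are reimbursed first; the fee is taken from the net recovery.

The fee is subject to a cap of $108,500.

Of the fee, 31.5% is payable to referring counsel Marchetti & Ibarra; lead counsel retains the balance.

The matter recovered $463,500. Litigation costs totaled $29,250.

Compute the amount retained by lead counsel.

Fee base (net of costs): $463,500 − $29,250 = $434,250
First $34,000 at 41% = $13,940.00
Next $148,500 at 36.5% = $54,202.50
Next $67,500 at 29% = $19,575.00
Next $42,000 at 20% = $8,400.00
Remaining $142,250 at 16% = $22,760.00
Fee: $13,940.00 + $54,202.50 + $19,575.00 + $8,400.00 + $22,760.00 = $118,877.50
$118,877.50 exceeds the $108,500 cap, so the fee is capped at $108,500.00.
Referral share: 31.5% of $108,500.00 = $34,177.50; lead counsel retains $108,500.00 − $34,177.50 = $74,322.50.

$74,322.50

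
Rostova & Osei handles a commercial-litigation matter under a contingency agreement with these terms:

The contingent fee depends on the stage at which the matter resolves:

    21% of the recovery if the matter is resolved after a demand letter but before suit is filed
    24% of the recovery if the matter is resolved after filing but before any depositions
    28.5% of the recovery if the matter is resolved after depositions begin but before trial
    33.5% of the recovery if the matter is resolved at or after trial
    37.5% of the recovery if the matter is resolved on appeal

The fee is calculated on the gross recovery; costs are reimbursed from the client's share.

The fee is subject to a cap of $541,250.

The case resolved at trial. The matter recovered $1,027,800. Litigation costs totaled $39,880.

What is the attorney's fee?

$344,313.00

Fee base is the gross recovery, $1,027,800; costs are reimbursed separately.
The matter resolved at trial, so the 33.5% rate applies.
$1,027,800 × 33.5% = $344,313.00
$344,313.00 is under the $541,250 cap.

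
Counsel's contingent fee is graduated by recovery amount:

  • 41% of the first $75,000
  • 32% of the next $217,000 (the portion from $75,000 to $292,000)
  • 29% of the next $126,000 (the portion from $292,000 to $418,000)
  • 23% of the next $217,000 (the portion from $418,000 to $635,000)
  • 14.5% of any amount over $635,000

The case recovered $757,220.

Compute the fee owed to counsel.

First $75,000 at 41% = $30,750.00
Next $217,000 at 32% = $69,440.00
Next $126,000 at 29% = $36,540.00
Next $217,000 at 23% = $49,910.00
Remaining $122,220 at 14.5% = $17,721.90
Fee: $30,750.00 + $69,440.00 + $36,540.00 + $49,910.00 + $17,721.90 = $204,361.90

$204,361.90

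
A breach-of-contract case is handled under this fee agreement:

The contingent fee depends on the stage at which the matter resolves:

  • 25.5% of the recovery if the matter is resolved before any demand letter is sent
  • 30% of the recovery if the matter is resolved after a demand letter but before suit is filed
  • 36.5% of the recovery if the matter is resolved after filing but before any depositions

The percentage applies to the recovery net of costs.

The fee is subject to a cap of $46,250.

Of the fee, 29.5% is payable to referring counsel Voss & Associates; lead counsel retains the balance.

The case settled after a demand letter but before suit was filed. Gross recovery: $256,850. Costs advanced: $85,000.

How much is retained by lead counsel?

$32,606.25

Fee base (net of costs): $256,850 − $85,000 = $171,850
The matter settled after a demand letter but before suit was filed, so the 30% rate applies.
$171,850 × 30% = $51,555.00
$51,555.00 exceeds the $46,250 cap, so the fee is capped at $46,250.00.
Referral share: 29.5% of $46,250.00 = $13,643.75; lead counsel retains $46,250.00 − $13,643.75 = $32,606.25.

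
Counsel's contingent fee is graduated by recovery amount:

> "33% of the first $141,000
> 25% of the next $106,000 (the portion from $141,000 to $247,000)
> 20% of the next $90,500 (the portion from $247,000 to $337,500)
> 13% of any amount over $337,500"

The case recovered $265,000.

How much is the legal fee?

First $141,000 at 33% = $46,530.00
Next $106,000 at 25% = $26,500.00
Remaining $18,000 at 20% = $3,600.00
Fee: $46,530.00 + $26,500.00 + $3,600.00 = $76,630.00

$76,630.00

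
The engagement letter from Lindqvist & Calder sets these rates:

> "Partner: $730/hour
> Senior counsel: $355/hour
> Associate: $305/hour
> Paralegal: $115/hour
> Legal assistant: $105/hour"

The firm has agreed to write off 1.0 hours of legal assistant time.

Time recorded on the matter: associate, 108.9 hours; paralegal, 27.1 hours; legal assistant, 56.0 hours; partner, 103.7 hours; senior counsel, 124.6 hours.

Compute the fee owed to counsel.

Partner: 103.7 × $730 = $75,701.00
Senior counsel: 124.6 × $355 = $44,233.00
Associate: 108.9 × $305 = $33,214.50
Paralegal: 27.1 × $115 = $3,116.50
Legal assistant: 56.0 × $105 = $5,880.00
Subtotal: $162,145.00
Write-off: 1.0 × $105 = $105.00
Total: $162,145.00 − $105.00 = $162,040.00

$162,040.00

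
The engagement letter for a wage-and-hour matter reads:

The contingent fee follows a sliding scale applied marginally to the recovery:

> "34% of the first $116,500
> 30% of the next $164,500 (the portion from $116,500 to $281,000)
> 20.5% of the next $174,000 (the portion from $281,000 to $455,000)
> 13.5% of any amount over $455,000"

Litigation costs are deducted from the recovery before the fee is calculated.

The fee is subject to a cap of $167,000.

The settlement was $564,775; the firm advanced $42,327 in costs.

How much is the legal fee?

Fee base (net of costs): $564,775 − $42,327 = $522,448
First $116,500 at 34% = $39,610.00
Next $164,500 at 30% = $49,350.00
Next $174,000 at 20.5% = $35,670.00
Remaining $67,448 at 13.5% = $9,105.48
Fee: $39,610.00 + $49,350.00 + $35,670.00 + $9,105.48 = $133,735.48
$133,735.48 is under the $167,000 cap.

$133,735.48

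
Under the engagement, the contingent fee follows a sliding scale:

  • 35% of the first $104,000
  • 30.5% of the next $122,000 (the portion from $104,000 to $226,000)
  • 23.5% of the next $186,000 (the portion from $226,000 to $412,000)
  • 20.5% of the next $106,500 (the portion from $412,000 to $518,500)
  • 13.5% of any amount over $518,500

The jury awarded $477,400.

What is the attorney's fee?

First $104,000 at 35% = $36,400.00
Next $122,000 at 30.5% = $37,210.00
Next $186,000 at 23.5% = $43,710.00
Remaining $65,400 at 20.5% = $13,407.00
Fee: $36,400.00 + $37,210.00 + $43,710.00 + $13,407.00 = $130,727.00

$130,727.00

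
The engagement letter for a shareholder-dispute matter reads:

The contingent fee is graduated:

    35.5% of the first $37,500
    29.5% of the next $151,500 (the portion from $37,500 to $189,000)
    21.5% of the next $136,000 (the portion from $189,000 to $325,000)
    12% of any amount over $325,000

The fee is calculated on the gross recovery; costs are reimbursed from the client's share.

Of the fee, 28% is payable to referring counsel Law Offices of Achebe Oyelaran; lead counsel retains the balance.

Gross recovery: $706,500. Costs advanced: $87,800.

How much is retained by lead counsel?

$95,778.00

Fee base is the gross recovery, $706,500; costs are reimbursed separately.
First $37,500 at 35.5% = $13,312.50
Next $151,500 at 29.5% = $44,692.50
Next $136,000 at 21.5% = $29,240.00
Remaining $381,500 at 12% = $45,780.00
Fee: $13,312.50 + $44,692.50 + $29,240.00 + $45,780.00 = $133,025.00
Referral share: 28% of $133,025.00 = $37,247.00; lead counsel retains $133,025.00 − $37,247.00 = $95,778.00.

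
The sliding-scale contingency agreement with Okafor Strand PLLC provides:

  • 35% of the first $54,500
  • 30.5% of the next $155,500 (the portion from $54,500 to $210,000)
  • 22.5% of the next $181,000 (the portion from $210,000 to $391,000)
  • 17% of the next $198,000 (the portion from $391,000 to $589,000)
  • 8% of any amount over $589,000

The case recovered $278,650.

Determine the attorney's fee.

$81,948.75

First $54,500 at 35% = $19,075.00
Next $155,500 at 30.5% = $47,427.50
Remaining $68,650 at 22.5% = $15,446.25
Fee: $19,075.00 + $47,427.50 + $15,446.25 = $81,948.75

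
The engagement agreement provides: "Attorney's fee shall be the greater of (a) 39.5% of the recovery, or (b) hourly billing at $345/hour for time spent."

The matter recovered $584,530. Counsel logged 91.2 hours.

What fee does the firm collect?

$230,889.35

(a) 39.5% of $584,530 = $230,889.35
(b) 91.2 × $345 = $31,464.00
The greater is (a): $230,889.35.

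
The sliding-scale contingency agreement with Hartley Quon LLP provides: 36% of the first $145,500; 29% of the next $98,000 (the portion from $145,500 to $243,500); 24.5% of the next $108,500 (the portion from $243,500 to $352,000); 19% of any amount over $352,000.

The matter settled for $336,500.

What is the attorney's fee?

First $145,500 at 36% = $52,380.00
Next $98,000 at 29% = $28,420.00
Remaining $93,000 at 24.5% = $22,785.00
Fee: $52,380.00 + $28,420.00 + $22,785.00 = $103,585.00

$103,585.00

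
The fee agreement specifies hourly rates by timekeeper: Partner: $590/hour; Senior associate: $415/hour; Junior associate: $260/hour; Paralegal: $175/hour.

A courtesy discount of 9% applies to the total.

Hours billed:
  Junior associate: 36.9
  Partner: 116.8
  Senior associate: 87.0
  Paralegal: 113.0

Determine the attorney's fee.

Partner: 116.8 × $590 = $68,912.00
Senior associate: 87.0 × $415 = $36,105.00
Junior associate: 36.9 × $260 = $9,594.00
Paralegal: 113.0 × $175 = $19,775.00
Subtotal: $134,386.00
Less 9% discount: −$12,094.74
Total: $134,386.00 − $12,094.74 = $122,291.26

$122,291.26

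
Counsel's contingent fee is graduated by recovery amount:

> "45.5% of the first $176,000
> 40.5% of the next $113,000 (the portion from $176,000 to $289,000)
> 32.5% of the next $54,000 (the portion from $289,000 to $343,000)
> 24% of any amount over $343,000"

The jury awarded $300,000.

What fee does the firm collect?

$129,420.00

First $176,000 at 45.5% = $80,080.00
Next $113,000 at 40.5% = $45,765.00
Remaining $11,000 at 32.5% = $3,575.00
Fee: $80,080.00 + $45,765.00 + $3,575.00 = $129,420.00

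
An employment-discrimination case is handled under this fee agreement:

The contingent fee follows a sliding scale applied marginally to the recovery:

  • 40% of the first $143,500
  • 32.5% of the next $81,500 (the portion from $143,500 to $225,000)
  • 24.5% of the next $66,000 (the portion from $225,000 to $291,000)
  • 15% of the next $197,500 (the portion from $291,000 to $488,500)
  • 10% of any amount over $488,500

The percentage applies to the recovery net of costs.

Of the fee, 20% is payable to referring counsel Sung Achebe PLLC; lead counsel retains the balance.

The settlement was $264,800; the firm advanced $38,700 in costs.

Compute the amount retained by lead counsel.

Fee base (net of costs): $264,800 − $38,700 = $226,100
First $143,500 at 40% = $57,400.00
Next $81,500 at 32.5% = $26,487.50
Remaining $1,100 at 24.5% = $269.50
Fee: $57,400.00 + $26,487.50 + $269.50 = $84,157.00
Referral share: 20% of $84,157.00 = $16,831.40; lead counsel retains $84,157.00 − $16,831.40 = $67,325.60.

$67,325.60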